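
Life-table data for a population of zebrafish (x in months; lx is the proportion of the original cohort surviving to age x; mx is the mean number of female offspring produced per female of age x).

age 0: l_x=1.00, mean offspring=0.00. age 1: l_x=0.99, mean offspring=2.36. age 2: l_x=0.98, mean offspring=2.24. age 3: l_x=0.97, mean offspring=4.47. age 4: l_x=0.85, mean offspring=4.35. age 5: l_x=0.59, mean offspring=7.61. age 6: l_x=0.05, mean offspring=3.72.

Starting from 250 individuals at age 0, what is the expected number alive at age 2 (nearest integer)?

Expected survivors = N0 · l_2 = 250 × 0.98 = 245 → 245

245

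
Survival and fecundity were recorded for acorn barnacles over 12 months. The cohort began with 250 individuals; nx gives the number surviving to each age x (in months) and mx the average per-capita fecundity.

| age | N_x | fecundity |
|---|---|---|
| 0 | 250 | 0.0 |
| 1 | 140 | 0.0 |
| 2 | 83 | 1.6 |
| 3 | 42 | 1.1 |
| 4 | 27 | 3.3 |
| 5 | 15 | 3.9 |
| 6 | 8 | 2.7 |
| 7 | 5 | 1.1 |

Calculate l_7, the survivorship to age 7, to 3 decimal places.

l_7 = n_7/n_0 = 5/250 = 0.02 → 0.020

0.020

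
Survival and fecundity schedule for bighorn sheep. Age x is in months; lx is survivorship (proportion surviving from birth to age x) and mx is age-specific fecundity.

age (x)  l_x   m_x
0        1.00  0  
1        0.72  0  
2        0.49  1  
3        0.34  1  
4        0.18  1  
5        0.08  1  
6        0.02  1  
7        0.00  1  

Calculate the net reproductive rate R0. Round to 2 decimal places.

lx·mx by age: 0, 0, 0.49, 0.34, 0.18, 0.08, 0.02, 0
R0 = Σ lx·mx = 1.11 → 1.11

1.11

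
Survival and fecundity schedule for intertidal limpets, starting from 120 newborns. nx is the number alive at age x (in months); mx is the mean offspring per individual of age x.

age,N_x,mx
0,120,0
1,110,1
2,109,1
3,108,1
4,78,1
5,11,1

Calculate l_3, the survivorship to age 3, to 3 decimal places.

l_3 = n_3/n_0 = 108/120 = 0.9 → 0.900

0.900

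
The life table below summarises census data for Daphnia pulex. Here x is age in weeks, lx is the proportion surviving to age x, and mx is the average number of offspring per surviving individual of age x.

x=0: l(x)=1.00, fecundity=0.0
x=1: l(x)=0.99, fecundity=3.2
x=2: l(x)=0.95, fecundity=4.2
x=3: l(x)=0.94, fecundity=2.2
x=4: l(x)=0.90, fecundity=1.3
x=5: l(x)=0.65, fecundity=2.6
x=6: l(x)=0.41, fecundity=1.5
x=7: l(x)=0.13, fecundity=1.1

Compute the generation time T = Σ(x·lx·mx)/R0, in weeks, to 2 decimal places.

lx·mx: 0, 3.168, 3.99, 2.068, 1.17, 1.69, 0.615, 0.143 → R0 = 12.844
x·lx·mx: 0, 3.168, 7.98, 6.204, 4.68, 8.45, 3.69, 1.001 → Σ = 35.173
T = 35.173 / 12.844 = 2.738477… → 2.74

2.74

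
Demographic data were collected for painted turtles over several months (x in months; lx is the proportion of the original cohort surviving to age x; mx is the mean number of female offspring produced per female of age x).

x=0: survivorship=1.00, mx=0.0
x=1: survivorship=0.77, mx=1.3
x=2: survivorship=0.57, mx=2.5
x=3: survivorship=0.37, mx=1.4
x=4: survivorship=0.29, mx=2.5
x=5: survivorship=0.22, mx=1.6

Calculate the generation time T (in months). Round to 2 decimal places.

2.50

lx·mx: 0, 1.001, 1.425, 0.518, 0.725, 0.352 → R0 = 4.021
x·lx·mx: 0, 1.001, 2.85, 1.554, 2.9, 1.76 → Σ = 10.065
T = 10.065 / 4.021 = 2.503109… → 2.50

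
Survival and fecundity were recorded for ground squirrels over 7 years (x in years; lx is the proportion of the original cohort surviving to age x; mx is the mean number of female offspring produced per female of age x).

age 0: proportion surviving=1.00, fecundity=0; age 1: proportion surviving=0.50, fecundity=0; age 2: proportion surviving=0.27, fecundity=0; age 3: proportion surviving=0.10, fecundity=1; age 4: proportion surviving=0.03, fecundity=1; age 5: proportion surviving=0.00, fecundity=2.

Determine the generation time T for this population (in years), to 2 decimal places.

lx·mx: 0, 0, 0, 0.1, 0.03, 0 → R0 = 0.13
x·lx·mx: 0, 0, 0, 0.3, 0.12, 0 → Σ = 0.42
T = 0.42 / 0.13 = 3.230769… → 3.23

3.23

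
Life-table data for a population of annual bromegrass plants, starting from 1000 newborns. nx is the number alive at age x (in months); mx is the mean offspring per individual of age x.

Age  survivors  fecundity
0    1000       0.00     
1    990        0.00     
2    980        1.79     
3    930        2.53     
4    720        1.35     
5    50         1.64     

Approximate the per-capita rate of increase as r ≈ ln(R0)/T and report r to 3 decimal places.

lx = nx/n0 = nx/1000: 1, 0.99, 0.98, 0.93, 0.72, 0.05
R0 = Σ lx·mx = 0 + 0 + 1.7542 + 2.3529 + 0.972 + 0.082 = 5.1611
Σ x·lx·mx = 14.8651; T = 14.8651/5.1611 = 2.88022…
r ≈ ln(R0)/T = ln(5.1611)/2.88022… = 0.5698… → 0.570

0.570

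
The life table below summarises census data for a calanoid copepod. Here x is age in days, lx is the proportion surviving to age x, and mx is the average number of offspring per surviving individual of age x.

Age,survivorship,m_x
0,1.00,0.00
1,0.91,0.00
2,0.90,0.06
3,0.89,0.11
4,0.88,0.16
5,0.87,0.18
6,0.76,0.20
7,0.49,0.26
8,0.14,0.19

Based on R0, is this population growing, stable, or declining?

declining

R0 = Σ lx·mx = 0 + 0 + 0.054 + 0.0979 + 0.1408 + 0.1566 + 0.152 + 0.1274 + 0.0266 = 0.7553
R0 < 1, so the population is declining.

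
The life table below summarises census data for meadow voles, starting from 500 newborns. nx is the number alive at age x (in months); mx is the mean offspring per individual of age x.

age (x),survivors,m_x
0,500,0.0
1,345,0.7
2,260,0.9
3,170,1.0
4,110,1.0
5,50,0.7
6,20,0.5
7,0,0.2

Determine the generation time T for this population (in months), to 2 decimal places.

lx = nx/n0 = nx/500: 1, 0.69, 0.52, 0.34, 0.22, 0.1, 0.04, 0
lx·mx: 0, 0.483, 0.468, 0.34, 0.22, 0.07, 0.02, 0 → R0 = 1.601
x·lx·mx: 0, 0.483, 0.936, 1.02, 0.88, 0.35, 0.12, 0 → Σ = 3.789
T = 3.789 / 1.601 = 2.366646… → 2.37

2.37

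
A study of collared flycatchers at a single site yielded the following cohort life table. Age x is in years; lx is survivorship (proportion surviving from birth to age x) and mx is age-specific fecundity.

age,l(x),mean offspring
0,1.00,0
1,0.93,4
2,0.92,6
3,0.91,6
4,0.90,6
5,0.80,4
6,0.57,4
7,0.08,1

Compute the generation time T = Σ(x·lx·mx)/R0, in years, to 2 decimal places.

3.23

lx·mx: 0, 3.72, 5.52, 5.46, 5.4, 3.2, 2.28, 0.08 → R0 = 25.66
x·lx·mx: 0, 3.72, 11.04, 16.38, 21.6, 16, 13.68, 0.56 → Σ = 82.98
T = 82.98 / 25.66 = 3.233827… → 3.23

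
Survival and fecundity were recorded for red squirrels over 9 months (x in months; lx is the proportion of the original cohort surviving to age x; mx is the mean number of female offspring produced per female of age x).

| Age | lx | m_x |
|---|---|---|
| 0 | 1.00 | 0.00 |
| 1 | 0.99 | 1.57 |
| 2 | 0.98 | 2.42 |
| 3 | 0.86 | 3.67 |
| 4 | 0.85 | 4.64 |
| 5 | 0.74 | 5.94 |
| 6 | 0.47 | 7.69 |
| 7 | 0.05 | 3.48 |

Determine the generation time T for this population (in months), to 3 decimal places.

3.978

lx·mx: 0, 1.5543, 2.3716, 3.1562, 3.944, 4.3956, 3.6143, 0.174 → R0 = 19.21
x·lx·mx: 0, 1.5543, 4.7432, 9.4686, 15.776, 21.978, 21.6858, 1.218 → Σ = 76.4239
T = 76.4239 / 19.21 = 3.978339… → 3.978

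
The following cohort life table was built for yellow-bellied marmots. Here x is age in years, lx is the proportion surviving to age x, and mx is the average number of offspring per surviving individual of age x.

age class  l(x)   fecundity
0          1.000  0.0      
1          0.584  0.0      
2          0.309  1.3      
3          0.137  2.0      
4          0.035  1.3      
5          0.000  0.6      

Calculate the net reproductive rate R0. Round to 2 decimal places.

0.72

lx·mx by age: 0, 0, 0.4017, 0.274, 0.0455, 0
R0 = Σ lx·mx = 0.7212 → 0.72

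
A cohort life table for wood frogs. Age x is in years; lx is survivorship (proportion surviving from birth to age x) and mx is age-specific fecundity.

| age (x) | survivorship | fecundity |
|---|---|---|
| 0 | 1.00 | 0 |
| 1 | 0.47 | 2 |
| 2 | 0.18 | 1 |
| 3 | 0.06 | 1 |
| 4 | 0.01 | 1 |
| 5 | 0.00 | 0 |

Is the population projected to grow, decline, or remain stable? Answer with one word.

growing

R0 = Σ lx·mx = 0 + 0.94 + 0.18 + 0.06 + 0.01 + 0 = 1.19
R0 > 1, so the population is growing.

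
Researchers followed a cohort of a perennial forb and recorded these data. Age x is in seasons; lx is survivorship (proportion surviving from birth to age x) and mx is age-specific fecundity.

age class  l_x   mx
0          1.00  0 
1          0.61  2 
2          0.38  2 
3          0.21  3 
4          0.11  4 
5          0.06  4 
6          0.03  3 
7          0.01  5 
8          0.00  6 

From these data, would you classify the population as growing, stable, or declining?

growing

R0 = Σ lx·mx = 0 + 1.22 + 0.76 + 0.63 + 0.44 + 0.24 + 0.09 + 0.05 + 0 = 3.43
R0 > 1, so the population is growing.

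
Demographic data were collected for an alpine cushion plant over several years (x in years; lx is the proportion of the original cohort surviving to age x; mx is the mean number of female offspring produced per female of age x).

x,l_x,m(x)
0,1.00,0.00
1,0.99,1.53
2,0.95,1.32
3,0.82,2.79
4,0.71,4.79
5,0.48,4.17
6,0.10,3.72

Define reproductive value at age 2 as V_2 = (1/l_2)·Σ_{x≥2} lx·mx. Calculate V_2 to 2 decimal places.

9.81

lx·mx for x ≥ 2: 1.254, 2.2878, 3.4009, 2.0016, 0.372 → sum = 9.3163
V_2 = 9.3163 / l_2 = 9.3163 / 0.95 = 9.806632… → 9.81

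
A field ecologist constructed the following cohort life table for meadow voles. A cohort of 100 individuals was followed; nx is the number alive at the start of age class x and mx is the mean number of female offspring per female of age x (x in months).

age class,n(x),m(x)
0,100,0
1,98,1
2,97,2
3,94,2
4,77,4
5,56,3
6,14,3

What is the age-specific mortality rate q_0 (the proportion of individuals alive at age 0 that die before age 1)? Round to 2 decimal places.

lx = nx/n0 = nx/100: 1, 0.98, 0.97, 0.94, 0.77, 0.56, 0.14
q_0 = (l_0 − l_1) / l_0 = (1 − 0.98) / 1
     = 0.02 / 1 = 0.02 → 0.02

0.02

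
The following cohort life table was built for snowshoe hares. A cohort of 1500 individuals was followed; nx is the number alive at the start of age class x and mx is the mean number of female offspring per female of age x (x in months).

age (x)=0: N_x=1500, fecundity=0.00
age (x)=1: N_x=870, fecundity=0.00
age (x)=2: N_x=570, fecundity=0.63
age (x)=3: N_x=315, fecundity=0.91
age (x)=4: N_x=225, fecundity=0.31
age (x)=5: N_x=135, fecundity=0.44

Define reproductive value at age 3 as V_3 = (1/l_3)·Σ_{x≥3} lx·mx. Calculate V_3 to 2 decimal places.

lx = nx/n0 = nx/1500: 1, 0.58, 0.38, 0.21, 0.15, 0.09
lx·mx for x ≥ 3: 0.1911, 0.0465, 0.0396 → sum = 0.2772
V_3 = 0.2772 / l_3 = 0.2772 / 0.21 = 1.32 → 1.32

1.32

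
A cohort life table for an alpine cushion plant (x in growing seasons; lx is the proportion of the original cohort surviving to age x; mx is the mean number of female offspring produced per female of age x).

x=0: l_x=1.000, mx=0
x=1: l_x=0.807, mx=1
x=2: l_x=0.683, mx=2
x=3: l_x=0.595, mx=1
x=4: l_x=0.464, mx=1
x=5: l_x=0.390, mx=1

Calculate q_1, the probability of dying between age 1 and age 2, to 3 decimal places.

q_1 = (l_1 − l_2) / l_1 = (0.807 − 0.683) / 0.807
     = 0.124 / 0.807 = 0.153656… → 0.154

0.154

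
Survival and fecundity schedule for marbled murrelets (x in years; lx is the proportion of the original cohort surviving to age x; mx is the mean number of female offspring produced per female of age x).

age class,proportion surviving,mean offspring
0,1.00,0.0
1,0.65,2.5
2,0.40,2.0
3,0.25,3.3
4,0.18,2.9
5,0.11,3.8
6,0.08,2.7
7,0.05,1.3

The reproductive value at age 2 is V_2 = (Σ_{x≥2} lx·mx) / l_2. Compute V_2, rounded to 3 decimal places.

7.115

lx·mx for x ≥ 2: 0.8, 0.825, 0.522, 0.418, 0.216, 0.065 → sum = 2.846
V_2 = 2.846 / l_2 = 2.846 / 0.4 = 7.115 → 7.115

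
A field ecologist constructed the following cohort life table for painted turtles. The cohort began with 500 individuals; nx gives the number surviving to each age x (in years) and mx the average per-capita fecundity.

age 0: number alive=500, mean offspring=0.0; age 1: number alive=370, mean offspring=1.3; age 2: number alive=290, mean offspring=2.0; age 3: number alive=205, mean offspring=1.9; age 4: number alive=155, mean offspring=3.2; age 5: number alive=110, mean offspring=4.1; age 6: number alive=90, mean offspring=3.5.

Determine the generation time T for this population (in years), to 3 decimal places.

3.295

lx = nx/n0 = nx/500: 1, 0.74, 0.58, 0.41, 0.31, 0.22, 0.18
lx·mx: 0, 0.962, 1.16, 0.779, 0.992, 0.902, 0.63 → R0 = 5.425
x·lx·mx: 0, 0.962, 2.32, 2.337, 3.968, 4.51, 3.78 → Σ = 17.877
T = 17.877 / 5.425 = 3.2953… → 3.295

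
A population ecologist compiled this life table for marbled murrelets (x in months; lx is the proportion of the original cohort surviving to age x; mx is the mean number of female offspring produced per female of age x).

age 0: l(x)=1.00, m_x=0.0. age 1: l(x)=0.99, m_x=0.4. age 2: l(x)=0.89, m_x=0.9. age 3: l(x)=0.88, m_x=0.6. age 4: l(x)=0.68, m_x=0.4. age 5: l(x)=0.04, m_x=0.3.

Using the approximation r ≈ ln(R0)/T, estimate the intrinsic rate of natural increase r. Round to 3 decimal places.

R0 = Σ lx·mx = 0 + 0.396 + 0.801 + 0.528 + 0.272 + 0.012 = 2.009
Σ x·lx·mx = 4.73; T = 4.73/2.009 = 2.35441…
r ≈ ln(R0)/T = ln(2.009)/2.35441… = 0.29631… → 0.296

0.296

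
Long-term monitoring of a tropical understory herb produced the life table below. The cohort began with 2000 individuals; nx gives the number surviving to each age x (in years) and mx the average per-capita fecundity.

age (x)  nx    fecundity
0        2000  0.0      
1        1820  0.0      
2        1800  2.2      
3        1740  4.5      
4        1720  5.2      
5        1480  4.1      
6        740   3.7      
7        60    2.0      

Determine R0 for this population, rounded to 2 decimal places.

14.83

lx = nx/n0 = nx/2000: 1, 0.91, 0.9, 0.87, 0.86, 0.74, 0.37, 0.03
lx·mx by age: 0, 0, 1.98, 3.915, 4.472, 3.034, 1.369, 0.06
R0 = Σ lx·mx = 14.83 → 14.83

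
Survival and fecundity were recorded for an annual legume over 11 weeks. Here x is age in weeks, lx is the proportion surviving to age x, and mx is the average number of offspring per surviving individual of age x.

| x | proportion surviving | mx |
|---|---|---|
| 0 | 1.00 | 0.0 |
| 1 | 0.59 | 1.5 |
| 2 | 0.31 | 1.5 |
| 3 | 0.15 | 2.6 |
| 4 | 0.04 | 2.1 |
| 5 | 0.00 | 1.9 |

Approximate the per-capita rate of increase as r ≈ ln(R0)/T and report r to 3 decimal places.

0.330

R0 = Σ lx·mx = 0 + 0.885 + 0.465 + 0.39 + 0.084 + 0 = 1.824
Σ x·lx·mx = 3.321; T = 3.321/1.824 = 1.82072…
r ≈ ln(R0)/T = ln(1.824)/1.82072… = 0.33011… → 0.330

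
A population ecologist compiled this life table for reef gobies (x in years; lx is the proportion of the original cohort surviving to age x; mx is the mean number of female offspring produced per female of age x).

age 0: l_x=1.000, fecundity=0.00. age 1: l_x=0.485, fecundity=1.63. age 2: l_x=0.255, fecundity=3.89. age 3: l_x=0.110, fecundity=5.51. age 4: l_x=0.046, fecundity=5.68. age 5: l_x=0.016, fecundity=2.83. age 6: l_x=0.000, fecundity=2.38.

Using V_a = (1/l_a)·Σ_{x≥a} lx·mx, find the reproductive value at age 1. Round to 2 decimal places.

5.56

lx·mx for x ≥ 1: 0.79055, 0.99195, 0.6061, 0.26128, 0.04528, 0 → sum = 2.69516
V_1 = 2.69516 / l_1 = 2.69516 / 0.485 = 5.557031… → 5.56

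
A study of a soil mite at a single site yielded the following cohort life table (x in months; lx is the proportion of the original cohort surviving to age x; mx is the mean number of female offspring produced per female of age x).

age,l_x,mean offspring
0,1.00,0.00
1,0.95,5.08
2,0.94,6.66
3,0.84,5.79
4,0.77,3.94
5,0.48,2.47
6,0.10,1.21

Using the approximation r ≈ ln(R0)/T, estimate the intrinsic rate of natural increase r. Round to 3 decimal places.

R0 = Σ lx·mx = 0 + 4.826 + 6.2604 + 4.8636 + 3.0338 + 1.1856 + 0.121 = 20.2904
Σ x·lx·mx = 50.7268; T = 50.7268/20.2904 = 2.50004…
r ≈ ln(R0)/T = ln(20.2904)/2.50004… = 1.20404… → 1.204

1.204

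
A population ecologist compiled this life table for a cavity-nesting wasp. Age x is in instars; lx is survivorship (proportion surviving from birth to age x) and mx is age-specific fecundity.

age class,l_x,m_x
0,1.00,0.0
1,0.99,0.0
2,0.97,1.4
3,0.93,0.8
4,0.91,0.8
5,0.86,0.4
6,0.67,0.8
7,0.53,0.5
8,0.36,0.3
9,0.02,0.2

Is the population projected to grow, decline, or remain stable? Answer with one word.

R0 = Σ lx·mx = 0 + 0 + 1.358 + 0.744 + 0.728 + 0.344 + 0.536 + 0.265 + 0.108 + 0.004 = 4.087
R0 > 1, so the population is growing.

growing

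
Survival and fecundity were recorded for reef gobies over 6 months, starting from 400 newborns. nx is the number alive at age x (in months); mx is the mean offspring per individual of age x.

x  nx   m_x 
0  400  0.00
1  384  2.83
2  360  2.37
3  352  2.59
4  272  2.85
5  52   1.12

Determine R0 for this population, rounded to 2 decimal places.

lx = nx/n0 = nx/400: 1, 0.96, 0.9, 0.88, 0.68, 0.13
lx·mx by age: 0, 2.7168, 2.133, 2.2792, 1.938, 0.1456
R0 = Σ lx·mx = 9.2126 → 9.21

9.21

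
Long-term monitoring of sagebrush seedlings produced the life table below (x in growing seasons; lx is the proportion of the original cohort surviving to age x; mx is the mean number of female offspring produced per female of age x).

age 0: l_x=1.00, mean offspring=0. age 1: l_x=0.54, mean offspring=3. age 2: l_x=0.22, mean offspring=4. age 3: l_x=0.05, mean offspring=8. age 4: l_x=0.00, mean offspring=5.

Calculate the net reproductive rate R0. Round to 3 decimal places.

lx·mx by age: 0, 1.62, 0.88, 0.4, 0
R0 = Σ lx·mx = 2.9 → 2.900

2.900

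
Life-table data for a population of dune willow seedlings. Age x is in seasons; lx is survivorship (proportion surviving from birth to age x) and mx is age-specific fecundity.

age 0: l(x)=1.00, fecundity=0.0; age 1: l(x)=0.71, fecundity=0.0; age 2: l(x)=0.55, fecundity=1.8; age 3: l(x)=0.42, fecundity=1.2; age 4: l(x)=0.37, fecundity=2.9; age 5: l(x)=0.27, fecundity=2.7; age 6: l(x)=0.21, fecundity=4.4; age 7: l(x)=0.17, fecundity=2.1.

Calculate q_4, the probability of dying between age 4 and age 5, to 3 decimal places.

q_4 = (l_4 − l_5) / l_4 = (0.37 − 0.27) / 0.37
     = 0.1 / 0.37 = 0.27027… → 0.270

0.270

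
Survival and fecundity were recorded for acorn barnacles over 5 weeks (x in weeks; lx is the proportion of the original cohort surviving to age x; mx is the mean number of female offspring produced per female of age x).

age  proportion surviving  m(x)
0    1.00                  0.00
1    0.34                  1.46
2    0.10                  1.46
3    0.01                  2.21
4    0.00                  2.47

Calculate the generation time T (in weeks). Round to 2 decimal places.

1.29

lx·mx: 0, 0.4964, 0.146, 0.0221, 0 → R0 = 0.6645
x·lx·mx: 0, 0.4964, 0.292, 0.0663, 0 → Σ = 0.8547
T = 0.8547 / 0.6645 = 1.28623… → 1.29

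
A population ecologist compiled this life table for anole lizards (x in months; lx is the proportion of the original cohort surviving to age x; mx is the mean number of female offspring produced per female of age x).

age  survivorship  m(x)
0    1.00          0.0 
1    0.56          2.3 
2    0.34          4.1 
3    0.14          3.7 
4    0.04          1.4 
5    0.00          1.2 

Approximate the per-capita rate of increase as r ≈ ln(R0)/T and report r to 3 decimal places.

R0 = Σ lx·mx = 0 + 1.288 + 1.394 + 0.518 + 0.056 + 0 = 3.256
Σ x·lx·mx = 5.854; T = 5.854/3.256 = 1.79791…
r ≈ ln(R0)/T = ln(3.256)/1.79791… = 0.65659… → 0.657

0.657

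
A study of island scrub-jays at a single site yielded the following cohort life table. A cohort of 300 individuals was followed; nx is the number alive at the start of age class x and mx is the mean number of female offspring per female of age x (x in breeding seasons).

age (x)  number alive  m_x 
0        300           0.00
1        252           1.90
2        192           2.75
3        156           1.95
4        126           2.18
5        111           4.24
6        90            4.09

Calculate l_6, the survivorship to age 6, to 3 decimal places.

l_6 = n_6/n_0 = 90/300 = 0.3 → 0.300

0.300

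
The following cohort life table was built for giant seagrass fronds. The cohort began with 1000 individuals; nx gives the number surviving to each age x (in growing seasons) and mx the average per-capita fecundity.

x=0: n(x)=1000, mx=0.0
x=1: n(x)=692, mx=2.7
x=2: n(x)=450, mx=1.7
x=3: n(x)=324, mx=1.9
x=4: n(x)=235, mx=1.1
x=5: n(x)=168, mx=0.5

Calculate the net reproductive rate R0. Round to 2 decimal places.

3.59

lx = nx/n0 = nx/1000: 1, 0.692, 0.45, 0.324, 0.235, 0.168
lx·mx by age: 0, 1.8684, 0.765, 0.6156, 0.2585, 0.084
R0 = Σ lx·mx = 3.5915 → 3.59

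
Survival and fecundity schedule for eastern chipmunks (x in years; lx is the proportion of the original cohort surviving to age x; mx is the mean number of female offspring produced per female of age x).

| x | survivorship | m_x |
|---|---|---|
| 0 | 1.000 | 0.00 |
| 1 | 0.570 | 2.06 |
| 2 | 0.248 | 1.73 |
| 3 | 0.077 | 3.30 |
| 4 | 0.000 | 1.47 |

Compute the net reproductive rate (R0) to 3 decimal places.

lx·mx by age: 0, 1.1742, 0.42904, 0.2541, 0
R0 = Σ lx·mx = 1.85734 → 1.857

1.857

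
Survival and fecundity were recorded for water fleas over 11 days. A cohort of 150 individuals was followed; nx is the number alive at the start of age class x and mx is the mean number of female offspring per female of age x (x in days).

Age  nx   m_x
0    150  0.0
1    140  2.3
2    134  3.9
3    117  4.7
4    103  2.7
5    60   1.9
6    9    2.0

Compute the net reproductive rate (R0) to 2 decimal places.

12.03

lx = nx/n0 = nx/150: 1, 0.93333…, 0.89333…, 0.78, 0.68667…, 0.4, 0.06
lx·mx by age: 0, 2.146667…, 3.484…, 3.666, 1.854…, 0.76, 0.12
R0 = Σ lx·mx = 12.030667… → 12.03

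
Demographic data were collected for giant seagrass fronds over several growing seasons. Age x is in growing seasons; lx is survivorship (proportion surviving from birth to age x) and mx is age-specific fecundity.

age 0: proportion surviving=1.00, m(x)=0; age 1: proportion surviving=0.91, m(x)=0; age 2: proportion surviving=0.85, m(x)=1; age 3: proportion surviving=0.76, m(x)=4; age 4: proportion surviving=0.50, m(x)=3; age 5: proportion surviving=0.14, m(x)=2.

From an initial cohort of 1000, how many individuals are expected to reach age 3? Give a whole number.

760

Expected survivors = N0 · l_3 = 1000 × 0.76 = 760 → 760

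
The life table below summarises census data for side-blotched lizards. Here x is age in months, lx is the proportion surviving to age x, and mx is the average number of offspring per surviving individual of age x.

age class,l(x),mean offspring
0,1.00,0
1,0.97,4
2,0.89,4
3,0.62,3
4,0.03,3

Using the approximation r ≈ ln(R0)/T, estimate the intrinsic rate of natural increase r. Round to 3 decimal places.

1.241

R0 = Σ lx·mx = 0 + 3.88 + 3.56 + 1.86 + 0.09 = 9.39
Σ x·lx·mx = 16.94; T = 16.94/9.39 = 1.80405…
r ≈ ln(R0)/T = ln(9.39)/1.80405… = 1.24146… → 1.241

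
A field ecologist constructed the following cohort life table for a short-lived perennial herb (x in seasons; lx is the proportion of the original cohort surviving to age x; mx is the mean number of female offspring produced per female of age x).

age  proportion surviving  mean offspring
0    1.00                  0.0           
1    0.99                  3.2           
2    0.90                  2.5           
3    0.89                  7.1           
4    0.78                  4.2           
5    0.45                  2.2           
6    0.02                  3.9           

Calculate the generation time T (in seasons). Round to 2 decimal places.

lx·mx: 0, 3.168, 2.25, 6.319, 3.276, 0.99, 0.078 → R0 = 16.081
x·lx·mx: 0, 3.168, 4.5, 18.957, 13.104, 4.95, 0.468 → Σ = 45.147
T = 45.147 / 16.081 = 2.807475… → 2.81

2.81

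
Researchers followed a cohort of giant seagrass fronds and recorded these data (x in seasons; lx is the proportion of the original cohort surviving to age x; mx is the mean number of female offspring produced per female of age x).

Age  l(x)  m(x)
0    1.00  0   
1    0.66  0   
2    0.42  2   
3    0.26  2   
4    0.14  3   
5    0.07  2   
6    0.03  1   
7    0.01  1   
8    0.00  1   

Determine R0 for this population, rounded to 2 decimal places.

lx·mx by age: 0, 0, 0.84, 0.52, 0.42, 0.14, 0.03, 0.01, 0
R0 = Σ lx·mx = 1.96 → 1.96

1.96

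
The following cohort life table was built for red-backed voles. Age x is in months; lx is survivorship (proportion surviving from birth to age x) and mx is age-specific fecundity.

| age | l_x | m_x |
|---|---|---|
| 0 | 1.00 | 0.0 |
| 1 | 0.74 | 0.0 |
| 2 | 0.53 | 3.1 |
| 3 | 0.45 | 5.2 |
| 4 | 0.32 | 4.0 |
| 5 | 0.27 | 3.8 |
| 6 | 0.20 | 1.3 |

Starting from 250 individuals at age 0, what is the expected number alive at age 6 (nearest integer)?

50

Expected survivors = N0 · l_6 = 250 × 0.20 = 50 → 50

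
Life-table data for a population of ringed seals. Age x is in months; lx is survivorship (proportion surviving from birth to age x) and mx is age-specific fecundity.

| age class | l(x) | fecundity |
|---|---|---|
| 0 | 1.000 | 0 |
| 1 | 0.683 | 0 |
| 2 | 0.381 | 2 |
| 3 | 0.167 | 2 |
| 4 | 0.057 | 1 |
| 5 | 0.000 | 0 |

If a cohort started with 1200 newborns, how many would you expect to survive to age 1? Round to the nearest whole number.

Expected survivors = N0 · l_1 = 1200 × 0.683 = 819.6 → 820

820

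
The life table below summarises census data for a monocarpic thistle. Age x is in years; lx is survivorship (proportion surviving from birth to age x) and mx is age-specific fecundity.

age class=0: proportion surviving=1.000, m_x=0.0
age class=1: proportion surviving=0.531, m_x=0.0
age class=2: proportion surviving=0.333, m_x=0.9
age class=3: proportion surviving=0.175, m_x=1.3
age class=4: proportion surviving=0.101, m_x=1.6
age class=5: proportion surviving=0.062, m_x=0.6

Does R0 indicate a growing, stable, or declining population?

declining

R0 = Σ lx·mx = 0 + 0 + 0.2997 + 0.2275 + 0.1616 + 0.0372 = 0.726
R0 < 1, so the population is declining.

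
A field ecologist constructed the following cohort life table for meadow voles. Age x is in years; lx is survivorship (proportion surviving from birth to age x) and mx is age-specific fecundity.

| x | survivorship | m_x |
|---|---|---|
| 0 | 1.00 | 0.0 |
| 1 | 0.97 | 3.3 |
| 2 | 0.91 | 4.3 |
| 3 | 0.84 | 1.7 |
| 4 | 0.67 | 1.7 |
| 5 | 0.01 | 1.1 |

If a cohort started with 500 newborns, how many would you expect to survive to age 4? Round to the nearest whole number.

Expected survivors = N0 · l_4 = 500 × 0.67 = 335 → 335

335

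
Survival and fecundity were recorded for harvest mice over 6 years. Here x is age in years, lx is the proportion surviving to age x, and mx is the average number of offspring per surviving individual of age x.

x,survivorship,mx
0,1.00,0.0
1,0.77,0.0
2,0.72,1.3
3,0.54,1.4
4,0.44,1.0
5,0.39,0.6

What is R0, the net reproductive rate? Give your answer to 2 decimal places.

2.37

lx·mx by age: 0, 0, 0.936, 0.756, 0.44, 0.234
R0 = Σ lx·mx = 2.366 → 2.37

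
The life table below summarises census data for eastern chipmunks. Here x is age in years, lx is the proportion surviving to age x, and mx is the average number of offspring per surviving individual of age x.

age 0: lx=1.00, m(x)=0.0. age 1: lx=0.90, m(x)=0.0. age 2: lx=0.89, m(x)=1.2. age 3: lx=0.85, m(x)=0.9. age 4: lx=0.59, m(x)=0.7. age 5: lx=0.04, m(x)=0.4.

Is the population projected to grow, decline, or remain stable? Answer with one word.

growing

R0 = Σ lx·mx = 0 + 0 + 1.068 + 0.765 + 0.413 + 0.016 = 2.262
R0 > 1, so the population is growing.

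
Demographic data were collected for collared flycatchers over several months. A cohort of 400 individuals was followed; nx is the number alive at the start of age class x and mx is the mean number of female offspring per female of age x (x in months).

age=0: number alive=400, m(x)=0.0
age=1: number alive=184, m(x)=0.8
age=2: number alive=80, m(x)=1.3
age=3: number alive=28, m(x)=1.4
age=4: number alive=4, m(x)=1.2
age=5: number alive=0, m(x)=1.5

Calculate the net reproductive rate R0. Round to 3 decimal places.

0.738

lx = nx/n0 = nx/400: 1, 0.46, 0.2, 0.07, 0.01, 0
lx·mx by age: 0, 0.368, 0.26, 0.098, 0.012, 0
R0 = Σ lx·mx = 0.738 → 0.738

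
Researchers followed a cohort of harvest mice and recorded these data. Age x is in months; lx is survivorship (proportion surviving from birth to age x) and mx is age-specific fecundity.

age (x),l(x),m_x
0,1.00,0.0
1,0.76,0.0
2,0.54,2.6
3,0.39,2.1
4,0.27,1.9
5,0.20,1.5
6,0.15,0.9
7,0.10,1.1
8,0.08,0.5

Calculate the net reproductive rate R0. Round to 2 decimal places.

3.32

lx·mx by age: 0, 0, 1.404, 0.819, 0.513, 0.3, 0.135, 0.11, 0.04
R0 = Σ lx·mx = 3.321 → 3.32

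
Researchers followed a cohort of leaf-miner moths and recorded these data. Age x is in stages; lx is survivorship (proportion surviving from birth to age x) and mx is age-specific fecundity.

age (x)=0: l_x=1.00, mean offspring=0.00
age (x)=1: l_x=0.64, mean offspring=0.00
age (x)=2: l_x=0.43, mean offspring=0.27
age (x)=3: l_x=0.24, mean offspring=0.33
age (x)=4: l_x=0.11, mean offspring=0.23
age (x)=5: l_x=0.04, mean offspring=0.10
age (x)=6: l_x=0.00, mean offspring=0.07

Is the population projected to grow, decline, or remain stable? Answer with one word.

R0 = Σ lx·mx = 0 + 0 + 0.1161 + 0.0792 + 0.0253 + 0.004 + 0 = 0.2246
R0 < 1, so the population is declining.

declining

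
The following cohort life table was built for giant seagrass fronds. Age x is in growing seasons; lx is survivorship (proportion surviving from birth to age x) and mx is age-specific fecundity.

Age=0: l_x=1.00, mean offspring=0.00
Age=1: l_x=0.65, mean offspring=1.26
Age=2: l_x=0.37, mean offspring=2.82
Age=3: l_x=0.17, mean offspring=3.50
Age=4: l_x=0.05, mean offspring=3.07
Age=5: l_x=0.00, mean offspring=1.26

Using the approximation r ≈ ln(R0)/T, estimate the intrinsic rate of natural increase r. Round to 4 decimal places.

0.4723

R0 = Σ lx·mx = 0 + 0.819 + 1.0434 + 0.595 + 0.1535 + 0 = 2.6109
Σ x·lx·mx = 5.3048; T = 5.3048/2.6109 = 2.03179…
r ≈ ln(R0)/T = ln(2.6109)/2.03179… = 0.47234… → 0.4723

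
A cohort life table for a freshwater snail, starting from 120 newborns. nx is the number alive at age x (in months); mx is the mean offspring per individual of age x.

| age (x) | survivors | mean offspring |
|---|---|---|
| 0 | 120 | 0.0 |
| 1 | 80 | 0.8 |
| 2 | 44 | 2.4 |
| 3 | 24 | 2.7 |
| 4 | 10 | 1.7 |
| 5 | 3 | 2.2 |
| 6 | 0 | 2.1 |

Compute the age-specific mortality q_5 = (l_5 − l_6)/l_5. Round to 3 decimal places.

1.000

lx = nx/n0 = nx/120: 1, 0.66667…, 0.36667…, 0.2, 0.08333…, 0.025, 0
q_5 = (l_5 − l_6) / l_5 = (0.025 − 0) / 0.025
     = 0.025 / 0.025 = 1 → 1.000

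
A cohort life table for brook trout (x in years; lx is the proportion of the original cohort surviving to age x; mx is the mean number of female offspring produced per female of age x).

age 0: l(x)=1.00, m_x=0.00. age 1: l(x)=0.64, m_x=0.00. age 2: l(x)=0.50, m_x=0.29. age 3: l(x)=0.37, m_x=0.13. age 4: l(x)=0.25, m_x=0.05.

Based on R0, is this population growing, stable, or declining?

declining

R0 = Σ lx·mx = 0 + 0 + 0.145 + 0.0481 + 0.0125 = 0.2056
R0 < 1, so the population is declining.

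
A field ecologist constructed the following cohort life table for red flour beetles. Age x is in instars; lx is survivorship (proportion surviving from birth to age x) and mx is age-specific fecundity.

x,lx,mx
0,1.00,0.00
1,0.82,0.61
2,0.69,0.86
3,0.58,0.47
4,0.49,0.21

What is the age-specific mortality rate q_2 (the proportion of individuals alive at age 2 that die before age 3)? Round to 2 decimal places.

q_2 = (l_2 − l_3) / l_2 = (0.69 − 0.58) / 0.69
     = 0.11 / 0.69 = 0.15942… → 0.16

0.16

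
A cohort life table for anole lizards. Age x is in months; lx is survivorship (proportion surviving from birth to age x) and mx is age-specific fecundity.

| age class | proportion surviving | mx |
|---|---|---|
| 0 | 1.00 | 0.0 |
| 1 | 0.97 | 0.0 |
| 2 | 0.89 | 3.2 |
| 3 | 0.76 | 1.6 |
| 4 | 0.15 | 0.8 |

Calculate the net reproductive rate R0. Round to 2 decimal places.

lx·mx by age: 0, 0, 2.848, 1.216, 0.12
R0 = Σ lx·mx = 4.184 → 4.18

4.18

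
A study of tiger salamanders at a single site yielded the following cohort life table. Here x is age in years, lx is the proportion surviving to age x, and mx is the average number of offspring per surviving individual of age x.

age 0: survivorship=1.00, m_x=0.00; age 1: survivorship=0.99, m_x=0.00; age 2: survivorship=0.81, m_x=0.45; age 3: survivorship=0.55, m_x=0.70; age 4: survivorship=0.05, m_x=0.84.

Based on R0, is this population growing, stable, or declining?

R0 = Σ lx·mx = 0 + 0 + 0.3645 + 0.385 + 0.042 = 0.7915
R0 < 1, so the population is declining.

declining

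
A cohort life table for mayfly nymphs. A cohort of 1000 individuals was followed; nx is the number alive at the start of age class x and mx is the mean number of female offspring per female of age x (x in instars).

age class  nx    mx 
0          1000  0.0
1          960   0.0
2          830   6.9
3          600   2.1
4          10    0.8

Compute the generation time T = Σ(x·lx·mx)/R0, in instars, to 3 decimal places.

lx = nx/n0 = nx/1000: 1, 0.96, 0.83, 0.6, 0.01
lx·mx: 0, 0, 5.727, 1.26, 0.008 → R0 = 6.995
x·lx·mx: 0, 0, 11.454, 3.78, 0.032 → Σ = 15.266
T = 15.266 / 6.995 = 2.182416… → 2.182

2.182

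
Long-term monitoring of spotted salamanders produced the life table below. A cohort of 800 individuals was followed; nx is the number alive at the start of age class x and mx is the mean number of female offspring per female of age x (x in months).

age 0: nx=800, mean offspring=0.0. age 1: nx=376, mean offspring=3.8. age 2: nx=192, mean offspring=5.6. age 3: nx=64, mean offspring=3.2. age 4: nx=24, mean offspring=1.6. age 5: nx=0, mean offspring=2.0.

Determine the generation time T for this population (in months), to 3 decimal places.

1.582

lx = nx/n0 = nx/800: 1, 0.47, 0.24, 0.08, 0.03, 0
lx·mx: 0, 1.786, 1.344, 0.256, 0.048, 0 → R0 = 3.434
x·lx·mx: 0, 1.786, 2.688, 0.768, 0.192, 0 → Σ = 5.434
T = 5.434 / 3.434 = 1.582411… → 1.582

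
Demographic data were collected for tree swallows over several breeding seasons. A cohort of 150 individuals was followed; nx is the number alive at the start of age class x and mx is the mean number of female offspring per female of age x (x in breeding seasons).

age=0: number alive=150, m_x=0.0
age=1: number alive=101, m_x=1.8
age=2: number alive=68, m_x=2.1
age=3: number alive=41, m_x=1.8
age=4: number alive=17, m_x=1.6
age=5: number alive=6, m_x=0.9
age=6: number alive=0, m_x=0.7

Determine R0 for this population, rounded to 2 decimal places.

2.87

lx = nx/n0 = nx/150: 1, 0.67333…, 0.45333…, 0.27333…, 0.11333…, 0.04, 0
lx·mx by age: 0, 1.212…, 0.952…, 0.492…, 0.181333…, 0.036, 0
R0 = Σ lx·mx = 2.873333… → 2.87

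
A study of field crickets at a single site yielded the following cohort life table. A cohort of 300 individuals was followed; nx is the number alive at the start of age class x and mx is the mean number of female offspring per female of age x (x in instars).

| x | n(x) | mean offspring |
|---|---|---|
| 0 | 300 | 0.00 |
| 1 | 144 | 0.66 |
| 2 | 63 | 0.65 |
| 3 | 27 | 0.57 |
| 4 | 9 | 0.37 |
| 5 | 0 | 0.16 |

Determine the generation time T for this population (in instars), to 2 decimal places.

1.53

lx = nx/n0 = nx/300: 1, 0.48, 0.21, 0.09, 0.03, 0
lx·mx: 0, 0.3168, 0.1365, 0.0513, 0.0111, 0 → R0 = 0.5157
x·lx·mx: 0, 0.3168, 0.273, 0.1539, 0.0444, 0 → Σ = 0.7881
T = 0.7881 / 0.5157 = 1.528214… → 1.53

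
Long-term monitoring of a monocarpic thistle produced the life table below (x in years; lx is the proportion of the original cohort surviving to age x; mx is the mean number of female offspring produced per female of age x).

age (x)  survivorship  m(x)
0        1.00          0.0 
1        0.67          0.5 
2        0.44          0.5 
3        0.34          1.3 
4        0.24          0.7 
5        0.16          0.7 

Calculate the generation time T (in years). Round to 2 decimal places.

lx·mx: 0, 0.335, 0.22, 0.442, 0.168, 0.112 → R0 = 1.277
x·lx·mx: 0, 0.335, 0.44, 1.326, 0.672, 0.56 → Σ = 3.333
T = 3.333 / 1.277 = 2.610023… → 2.61

2.61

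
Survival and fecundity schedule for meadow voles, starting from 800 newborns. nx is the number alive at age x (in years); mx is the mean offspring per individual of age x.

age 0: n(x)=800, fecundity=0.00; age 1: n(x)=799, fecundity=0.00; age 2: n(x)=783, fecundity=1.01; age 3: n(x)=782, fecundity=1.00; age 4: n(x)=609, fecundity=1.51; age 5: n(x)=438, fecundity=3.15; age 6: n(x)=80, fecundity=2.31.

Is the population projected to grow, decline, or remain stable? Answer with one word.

growing

lx = nx/n0 = nx/800: 1, 0.99875, 0.97875, 0.9775, 0.76125, 0.5475, 0.1
R0 = Σ lx·mx = 0 + 0 + 0.988538… + 0.9775 + 1.149488… + 1.724625 + 0.231 = 5.07115…
R0 > 1, so the population is growing.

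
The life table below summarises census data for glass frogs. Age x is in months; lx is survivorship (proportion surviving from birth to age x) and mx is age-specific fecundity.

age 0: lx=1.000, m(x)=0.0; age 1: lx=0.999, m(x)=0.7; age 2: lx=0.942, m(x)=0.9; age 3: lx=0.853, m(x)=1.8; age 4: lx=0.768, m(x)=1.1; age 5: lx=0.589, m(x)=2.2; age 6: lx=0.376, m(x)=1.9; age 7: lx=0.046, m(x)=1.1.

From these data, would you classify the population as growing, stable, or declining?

R0 = Σ lx·mx = 0 + 0.6993 + 0.8478 + 1.5354 + 0.8448 + 1.2958 + 0.7144 + 0.0506 = 5.9881
R0 > 1, so the population is growing.

growing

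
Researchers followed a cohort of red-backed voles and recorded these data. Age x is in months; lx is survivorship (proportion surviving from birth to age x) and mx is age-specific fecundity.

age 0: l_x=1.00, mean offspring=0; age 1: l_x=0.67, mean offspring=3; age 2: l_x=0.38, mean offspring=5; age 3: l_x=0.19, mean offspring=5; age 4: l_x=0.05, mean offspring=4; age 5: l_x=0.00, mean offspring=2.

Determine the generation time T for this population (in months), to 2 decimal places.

lx·mx: 0, 2.01, 1.9, 0.95, 0.2, 0 → R0 = 5.06
x·lx·mx: 0, 2.01, 3.8, 2.85, 0.8, 0 → Σ = 9.46
T = 9.46 / 5.06 = 1.869565… → 1.87

1.87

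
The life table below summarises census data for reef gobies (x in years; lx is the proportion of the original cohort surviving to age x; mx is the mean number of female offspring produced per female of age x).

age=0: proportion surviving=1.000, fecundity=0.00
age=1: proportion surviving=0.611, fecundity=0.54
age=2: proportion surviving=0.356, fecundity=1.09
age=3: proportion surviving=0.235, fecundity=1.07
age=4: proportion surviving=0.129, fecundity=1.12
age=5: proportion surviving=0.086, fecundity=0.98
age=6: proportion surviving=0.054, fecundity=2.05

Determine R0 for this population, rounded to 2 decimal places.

1.31

lx·mx by age: 0, 0.32994, 0.38804, 0.25145, 0.14448, 0.08428, 0.1107
R0 = Σ lx·mx = 1.30889 → 1.31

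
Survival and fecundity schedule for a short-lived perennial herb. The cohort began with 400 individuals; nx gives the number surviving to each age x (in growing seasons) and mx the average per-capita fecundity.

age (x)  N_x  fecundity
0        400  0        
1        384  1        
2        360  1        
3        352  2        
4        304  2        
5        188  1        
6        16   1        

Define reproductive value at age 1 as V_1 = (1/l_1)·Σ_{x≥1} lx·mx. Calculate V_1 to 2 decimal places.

lx = nx/n0 = nx/400: 1, 0.96, 0.9, 0.88, 0.76, 0.47, 0.04
lx·mx for x ≥ 1: 0.96, 0.9, 1.76, 1.52, 0.47, 0.04 → sum = 5.65
V_1 = 5.65 / l_1 = 5.65 / 0.96 = 5.885417… → 5.89

5.89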